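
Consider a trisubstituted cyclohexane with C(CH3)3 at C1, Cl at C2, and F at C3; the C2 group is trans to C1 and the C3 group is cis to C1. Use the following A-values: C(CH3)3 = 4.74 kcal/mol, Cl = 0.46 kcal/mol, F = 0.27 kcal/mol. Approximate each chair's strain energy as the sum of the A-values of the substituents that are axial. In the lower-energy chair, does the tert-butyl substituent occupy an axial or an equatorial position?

equatorial

Chair I (tert-butyl axial, chloro axial, fluoro axial): E = 5.47 kcal/mol.
Chair II (tert-butyl equatorial, chloro equatorial, fluoro equatorial): E = 0.00 kcal/mol.
Chair II is the more stable (lower-energy) conformer, and in that chair the tert-butyl group is equatorial.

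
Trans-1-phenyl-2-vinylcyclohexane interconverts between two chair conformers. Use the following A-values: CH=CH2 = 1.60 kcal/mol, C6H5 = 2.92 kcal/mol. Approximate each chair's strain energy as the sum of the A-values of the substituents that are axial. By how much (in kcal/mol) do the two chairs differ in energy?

C1 and C2 have opposite parity, so for the trans isomer the two substituents are e,e in one chair and a,a in the other.
Chair I (vinyl axial, phenyl axial): E = 4.52 kcal/mol.
Chair II (vinyl equatorial, phenyl equatorial): E = 0.00 kcal/mol.
ΔE = 4.52 − 0.00 = 4.52 kcal/mol; chair II is more stable.

4.52 kcal/mol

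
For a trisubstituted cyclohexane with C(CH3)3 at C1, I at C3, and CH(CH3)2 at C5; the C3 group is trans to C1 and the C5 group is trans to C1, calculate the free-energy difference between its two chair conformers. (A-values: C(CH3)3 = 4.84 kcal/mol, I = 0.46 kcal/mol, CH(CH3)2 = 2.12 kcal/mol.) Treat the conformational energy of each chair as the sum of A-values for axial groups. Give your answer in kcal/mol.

Chair I (tert-butyl axial, iodo equatorial, isopropyl equatorial): E = 4.84 kcal/mol.
Chair II (tert-butyl equatorial, iodo axial, isopropyl axial): E = 2.58 kcal/mol.
ΔE = 4.84 − 2.58 = 2.26 kcal/mol; chair II is more stable.

2.26 kcal/mol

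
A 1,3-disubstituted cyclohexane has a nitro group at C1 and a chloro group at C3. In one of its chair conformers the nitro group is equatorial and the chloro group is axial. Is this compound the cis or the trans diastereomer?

C1 and C3 have the same parity, so their axial bonds point in the same direction.
With same-parity carbons, two substituents on the same face are both axial or both equatorial; opposite faces give one of each.
Here the groups are equatorial/axial → opposite face → trans.

trans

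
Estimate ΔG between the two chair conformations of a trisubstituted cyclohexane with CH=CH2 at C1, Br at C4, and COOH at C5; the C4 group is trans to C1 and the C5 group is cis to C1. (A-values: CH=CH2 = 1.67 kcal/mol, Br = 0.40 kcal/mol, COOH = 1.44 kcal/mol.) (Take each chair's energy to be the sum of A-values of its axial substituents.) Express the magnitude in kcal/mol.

Chair I (vinyl axial, bromo axial, carboxyl axial): E = 3.51 kcal/mol.
Chair II (vinyl equatorial, bromo equatorial, carboxyl equatorial): E = 0.00 kcal/mol.
ΔE = 3.51 − 0.00 = 3.51 kcal/mol; chair II is more stable.

3.51 kcal/mol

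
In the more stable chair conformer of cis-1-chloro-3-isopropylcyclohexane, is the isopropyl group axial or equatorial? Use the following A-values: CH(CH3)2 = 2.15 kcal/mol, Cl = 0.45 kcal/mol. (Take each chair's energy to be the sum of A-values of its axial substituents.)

equatorial

C1 and C3 have the same parity, so for the cis isomer the two substituents are e,e in one chair and a,a in the other.
Chair I (isopropyl axial, chloro axial): E = 2.60 kcal/mol.
Chair II (isopropyl equatorial, chloro equatorial): E = 0.00 kcal/mol.
Chair II is the more stable (lower-energy) conformer, and in that chair the isopropyl group is equatorial.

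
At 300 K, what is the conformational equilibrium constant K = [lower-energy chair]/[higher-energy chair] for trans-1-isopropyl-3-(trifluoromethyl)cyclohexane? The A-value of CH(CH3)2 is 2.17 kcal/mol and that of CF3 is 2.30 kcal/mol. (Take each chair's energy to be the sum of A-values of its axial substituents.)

C1 and C3 have the same parity, so for the trans isomer the two substituents are one axial and one equatorial in each chair.
Chair I (isopropyl axial, trifluoromethyl equatorial): E = 2.17 kcal/mol; chair II (isopropyl equatorial, trifluoromethyl axial): E = 2.30 kcal/mol.
ΔG = 0.13 kcal/mol between the two chairs.
K = exp(ΔG/RT) with R = 1.987×10⁻³ kcal mol⁻¹ K⁻¹ and T = 300 K gives K ≈ 1.24.

K ≈ 1.24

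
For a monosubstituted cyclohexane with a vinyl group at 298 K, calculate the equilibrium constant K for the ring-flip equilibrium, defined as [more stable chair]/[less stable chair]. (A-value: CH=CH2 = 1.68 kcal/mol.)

K ≈ 17.1

One chair has the vinyl group axial (E = 1.68 kcal/mol) and the other has it equatorial (E = 0).
ΔG = 1.68 kcal/mol between the two chairs.
K = exp(ΔG/RT) with R = 1.987×10⁻³ kcal mol⁻¹ K⁻¹ and T = 298 K gives K ≈ 17.1.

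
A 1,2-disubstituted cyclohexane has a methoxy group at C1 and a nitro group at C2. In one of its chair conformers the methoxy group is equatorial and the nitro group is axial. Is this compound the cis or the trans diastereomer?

C1 and C2 have opposite parity, so their axial bonds point in opposite directions.
With opposite-parity carbons, two substituents on the same face are one axial and one equatorial; opposite faces give both axial or both equatorial.
Here the groups are equatorial/axial → same face → cis.

cis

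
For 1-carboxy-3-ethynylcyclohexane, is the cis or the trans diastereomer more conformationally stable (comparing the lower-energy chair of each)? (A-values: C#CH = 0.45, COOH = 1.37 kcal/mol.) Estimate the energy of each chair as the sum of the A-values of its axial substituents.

At 1,3 positions (parity same): cis → (e,e or a,a); trans → (a,e or e,a).
Best chair for cis: E = 0.00 kcal/mol; best chair for trans: E = 0.45 kcal/mol.
The cis isomer is lower by 0.45 kcal/mol.

cis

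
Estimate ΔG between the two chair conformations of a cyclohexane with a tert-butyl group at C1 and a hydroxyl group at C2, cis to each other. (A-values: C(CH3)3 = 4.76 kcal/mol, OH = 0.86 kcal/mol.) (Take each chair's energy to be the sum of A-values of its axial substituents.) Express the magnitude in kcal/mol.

C1 and C2 have opposite parity, so for the cis isomer the two substituents are one axial and one equatorial in each chair.
Chair I (tert-butyl axial, hydroxyl equatorial): E = 4.76 kcal/mol.
Chair II (tert-butyl equatorial, hydroxyl axial): E = 0.86 kcal/mol.
ΔE = 4.76 − 0.86 = 3.90 kcal/mol; chair II is more stable.

3.90 kcal/mol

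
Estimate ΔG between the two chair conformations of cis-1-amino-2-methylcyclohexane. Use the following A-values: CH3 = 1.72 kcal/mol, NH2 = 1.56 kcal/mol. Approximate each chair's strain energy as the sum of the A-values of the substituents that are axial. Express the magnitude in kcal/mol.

0.16 kcal/mol

C1 and C2 have opposite parity, so for the cis isomer the two substituents are one axial and one equatorial in each chair.
Chair I (methyl axial, amino equatorial): E = 1.72 kcal/mol.
Chair II (methyl equatorial, amino axial): E = 1.56 kcal/mol.
ΔE = 1.72 − 1.56 = 0.16 kcal/mol; chair II is more stable.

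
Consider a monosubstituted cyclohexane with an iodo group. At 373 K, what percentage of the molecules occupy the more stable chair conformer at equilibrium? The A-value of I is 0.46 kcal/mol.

65.0%

One chair has the iodo group axial (E = 0.46 kcal/mol) and the other has it equatorial (E = 0).
ΔG = 0.46 kcal/mol between the two chairs.
K = exp(ΔG/RT) with R = 1.987×10⁻³ kcal mol⁻¹ K⁻¹ and T = 373 K gives K ≈ 1.86.
Fraction in the lower-energy chair = K/(K+1) = 65.0%.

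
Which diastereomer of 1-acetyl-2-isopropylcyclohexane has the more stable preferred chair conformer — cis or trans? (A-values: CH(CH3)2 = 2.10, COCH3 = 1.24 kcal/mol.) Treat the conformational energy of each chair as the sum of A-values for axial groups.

trans

At 1,2 positions (parity opposite): cis → (a,e or e,a); trans → (e,e or a,a).
Best chair for cis: E = 1.24 kcal/mol; best chair for trans: E = 0.00 kcal/mol.
The trans isomer is lower by 1.24 kcal/mol.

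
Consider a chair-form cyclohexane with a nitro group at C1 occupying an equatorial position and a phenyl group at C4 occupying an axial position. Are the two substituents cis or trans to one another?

C1 and C4 have opposite parity, so their axial bonds point in opposite directions.
With opposite-parity carbons, two substituents on the same face are one axial and one equatorial; opposite faces give both axial or both equatorial.
Here the groups are equatorial/axial → same face → cis.

cis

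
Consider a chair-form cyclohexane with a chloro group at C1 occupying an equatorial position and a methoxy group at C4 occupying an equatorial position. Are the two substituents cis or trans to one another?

trans

C1 and C4 have opposite parity, so their axial bonds point in opposite directions.
With opposite-parity carbons, two substituents on the same face are one axial and one equatorial; opposite faces give both axial or both equatorial.
Here the groups are equatorial/equatorial → opposite face → trans.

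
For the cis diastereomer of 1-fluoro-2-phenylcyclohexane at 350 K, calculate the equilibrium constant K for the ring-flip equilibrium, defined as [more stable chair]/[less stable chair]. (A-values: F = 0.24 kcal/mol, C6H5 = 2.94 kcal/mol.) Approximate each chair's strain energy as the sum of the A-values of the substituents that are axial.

K ≈ 48.5

C1 and C2 have opposite parity, so for the cis isomer the two substituents are one axial and one equatorial in each chair.
Chair I (fluoro axial, phenyl equatorial): E = 0.24 kcal/mol; chair II (fluoro equatorial, phenyl axial): E = 2.94 kcal/mol.
ΔG = 2.70 kcal/mol between the two chairs.
K = exp(ΔG/RT) with R = 1.987×10⁻³ kcal mol⁻¹ K⁻¹ and T = 350 K gives K ≈ 48.5.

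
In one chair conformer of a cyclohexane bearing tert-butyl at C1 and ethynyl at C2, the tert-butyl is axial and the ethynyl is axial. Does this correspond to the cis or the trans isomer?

trans

C1 and C2 have opposite parity, so their axial bonds point in opposite directions.
With opposite-parity carbons, two substituents on the same face are one axial and one equatorial; opposite faces give both axial or both equatorial.
Here the groups are axial/axial → opposite face → trans.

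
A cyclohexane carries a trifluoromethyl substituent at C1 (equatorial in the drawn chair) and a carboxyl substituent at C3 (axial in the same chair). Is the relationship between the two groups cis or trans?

trans

C1 and C3 have the same parity, so their axial bonds point in the same direction.
With same-parity carbons, two substituents on the same face are both axial or both equatorial; opposite faces give one of each.
Here the groups are equatorial/axial → opposite face → trans.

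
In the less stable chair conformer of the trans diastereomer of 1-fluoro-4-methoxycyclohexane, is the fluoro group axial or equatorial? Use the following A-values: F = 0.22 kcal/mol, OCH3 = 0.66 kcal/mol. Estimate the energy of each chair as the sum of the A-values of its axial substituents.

C1 and C4 have opposite parity, so for the trans isomer the two substituents are e,e in one chair and a,a in the other.
Chair I (fluoro axial, methoxy axial): E = 0.88 kcal/mol.
Chair II (fluoro equatorial, methoxy equatorial): E = 0.00 kcal/mol.
Chair I is the less stable (higher-energy) conformer, and in that chair the fluoro group is axial.

axial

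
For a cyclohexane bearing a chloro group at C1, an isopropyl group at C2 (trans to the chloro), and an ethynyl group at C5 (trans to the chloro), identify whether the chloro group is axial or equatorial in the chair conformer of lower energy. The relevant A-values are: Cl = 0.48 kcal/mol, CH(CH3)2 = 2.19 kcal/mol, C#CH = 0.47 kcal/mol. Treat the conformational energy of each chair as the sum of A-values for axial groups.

equatorial

Chair I (chloro axial, isopropyl axial, ethynyl equatorial): E = 2.67 kcal/mol.
Chair II (chloro equatorial, isopropyl equatorial, ethynyl axial): E = 0.47 kcal/mol.
Chair II is the more stable (lower-energy) conformer, and in that chair the chloro group is equatorial.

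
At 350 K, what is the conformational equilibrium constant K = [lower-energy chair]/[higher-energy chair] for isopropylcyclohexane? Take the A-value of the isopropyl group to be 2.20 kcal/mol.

K ≈ 23.7

One chair has the isopropyl group axial (E = 2.20 kcal/mol) and the other has it equatorial (E = 0).
ΔG = 2.20 kcal/mol between the two chairs.
K = exp(ΔG/RT) with R = 1.987×10⁻³ kcal mol⁻¹ K⁻¹ and T = 350 K gives K ≈ 23.7.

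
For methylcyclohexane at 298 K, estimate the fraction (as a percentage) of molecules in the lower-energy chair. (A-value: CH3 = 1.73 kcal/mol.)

One chair has the methyl group axial (E = 1.73 kcal/mol) and the other has it equatorial (E = 0).
ΔG = 1.73 kcal/mol between the two chairs.
K = exp(ΔG/RT) with R = 1.987×10⁻³ kcal mol⁻¹ K⁻¹ and T = 298 K gives K ≈ 18.6.
Fraction in the lower-energy chair = K/(K+1) = 94.9%.

94.9%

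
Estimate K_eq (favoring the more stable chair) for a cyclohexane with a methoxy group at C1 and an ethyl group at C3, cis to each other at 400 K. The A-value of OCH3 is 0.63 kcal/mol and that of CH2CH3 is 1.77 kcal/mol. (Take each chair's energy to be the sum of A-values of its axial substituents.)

K ≈ 20.5

C1 and C3 have the same parity, so for the cis isomer the two substituents are e,e in one chair and a,a in the other.
Chair I (methoxy axial, ethyl axial): E = 2.40 kcal/mol; chair II (methoxy equatorial, ethyl equatorial): E = 0.00 kcal/mol.
ΔG = 2.40 kcal/mol between the two chairs.
K = exp(ΔG/RT) with R = 1.987×10⁻³ kcal mol⁻¹ K⁻¹ and T = 400 K gives K ≈ 20.5.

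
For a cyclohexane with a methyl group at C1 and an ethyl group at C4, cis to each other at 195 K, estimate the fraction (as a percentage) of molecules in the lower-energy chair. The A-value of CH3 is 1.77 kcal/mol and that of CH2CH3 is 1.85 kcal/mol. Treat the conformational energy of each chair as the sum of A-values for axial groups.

55.1%

C1 and C4 have opposite parity, so for the cis isomer the two substituents are one axial and one equatorial in each chair.
Chair I (methyl axial, ethyl equatorial): E = 1.77 kcal/mol; chair II (methyl equatorial, ethyl axial): E = 1.85 kcal/mol.
ΔG = 0.08 kcal/mol between the two chairs.
K = exp(ΔG/RT) with R = 1.987×10⁻³ kcal mol⁻¹ K⁻¹ and T = 195 K gives K ≈ 1.23.
Fraction in the lower-energy chair = K/(K+1) = 55.1%.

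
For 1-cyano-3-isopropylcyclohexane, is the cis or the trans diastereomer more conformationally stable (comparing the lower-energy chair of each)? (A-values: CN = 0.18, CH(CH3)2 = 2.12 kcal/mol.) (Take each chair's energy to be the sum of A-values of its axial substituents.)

At 1,3 positions (parity same): cis → (e,e or a,a); trans → (a,e or e,a).
Best chair for cis: E = 0.00 kcal/mol; best chair for trans: E = 0.18 kcal/mol.
The cis isomer is lower by 0.18 kcal/mol.

cis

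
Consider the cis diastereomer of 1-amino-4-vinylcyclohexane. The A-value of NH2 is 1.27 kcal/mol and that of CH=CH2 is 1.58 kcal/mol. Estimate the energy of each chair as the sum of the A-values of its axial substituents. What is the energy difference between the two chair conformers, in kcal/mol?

0.31 kcal/mol

C1 and C4 have opposite parity, so for the cis isomer the two substituents are one axial and one equatorial in each chair.
Chair I (amino axial, vinyl equatorial): E = 1.27 kcal/mol.
Chair II (amino equatorial, vinyl axial): E = 1.58 kcal/mol.
ΔE = 1.58 − 1.27 = 0.31 kcal/mol; chair I is more stable.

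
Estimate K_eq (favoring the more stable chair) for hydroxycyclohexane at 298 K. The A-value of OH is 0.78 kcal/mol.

K ≈ 3.73

One chair has the hydroxyl group axial (E = 0.78 kcal/mol) and the other has it equatorial (E = 0).
ΔG = 0.78 kcal/mol between the two chairs.
K = exp(ΔG/RT) with R = 1.987×10⁻³ kcal mol⁻¹ K⁻¹ and T = 298 K gives K ≈ 3.73.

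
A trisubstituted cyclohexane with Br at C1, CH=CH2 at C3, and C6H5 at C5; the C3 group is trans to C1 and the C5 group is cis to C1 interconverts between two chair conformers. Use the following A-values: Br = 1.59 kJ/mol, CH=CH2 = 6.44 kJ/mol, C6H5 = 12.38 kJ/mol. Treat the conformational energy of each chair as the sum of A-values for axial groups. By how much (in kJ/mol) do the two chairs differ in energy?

7.53 kJ/mol

Chair I (bromo axial, vinyl equatorial, phenyl axial): E = 13.97 kJ/mol.
Chair II (bromo equatorial, vinyl axial, phenyl equatorial): E = 6.44 kJ/mol.
ΔE = 13.97 − 6.44 = 7.53 kJ/mol; chair II is more stable.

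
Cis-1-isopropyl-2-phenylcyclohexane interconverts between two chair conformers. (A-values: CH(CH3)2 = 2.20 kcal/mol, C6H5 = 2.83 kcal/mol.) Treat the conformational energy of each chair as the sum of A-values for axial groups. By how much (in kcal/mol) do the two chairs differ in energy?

C1 and C2 have opposite parity, so for the cis isomer the two substituents are one axial and one equatorial in each chair.
Chair I (isopropyl axial, phenyl equatorial): E = 2.20 kcal/mol.
Chair II (isopropyl equatorial, phenyl axial): E = 2.83 kcal/mol.
ΔE = 2.83 − 2.20 = 0.63 kcal/mol; chair I is more stable.

0.63 kcal/mol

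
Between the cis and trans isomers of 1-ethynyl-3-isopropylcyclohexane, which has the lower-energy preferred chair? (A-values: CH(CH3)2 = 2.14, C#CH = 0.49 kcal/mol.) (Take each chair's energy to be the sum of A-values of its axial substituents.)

cis

At 1,3 positions (parity same): cis → (e,e or a,a); trans → (a,e or e,a).
Best chair for cis: E = 0.00 kcal/mol; best chair for trans: E = 0.49 kcal/mol.
The cis isomer is lower by 0.49 kcal/mol.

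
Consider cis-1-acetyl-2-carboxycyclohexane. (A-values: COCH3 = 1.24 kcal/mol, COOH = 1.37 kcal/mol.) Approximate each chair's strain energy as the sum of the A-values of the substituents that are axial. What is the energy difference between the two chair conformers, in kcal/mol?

0.13 kcal/mol

C1 and C2 have opposite parity, so for the cis isomer the two substituents are one axial and one equatorial in each chair.
Chair I (acetyl axial, carboxyl equatorial): E = 1.24 kcal/mol.
Chair II (acetyl equatorial, carboxyl axial): E = 1.37 kcal/mol.
ΔE = 1.37 − 1.24 = 0.13 kcal/mol; chair I is more stable.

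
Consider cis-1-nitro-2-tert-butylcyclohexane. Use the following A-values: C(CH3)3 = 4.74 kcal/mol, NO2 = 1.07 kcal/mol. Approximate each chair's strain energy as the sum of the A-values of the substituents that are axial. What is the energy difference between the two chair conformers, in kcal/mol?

3.67 kcal/mol

C1 and C2 have opposite parity, so for the cis isomer the two substituents are one axial and one equatorial in each chair.
Chair I (tert-butyl axial, nitro equatorial): E = 4.74 kcal/mol.
Chair II (tert-butyl equatorial, nitro axial): E = 1.07 kcal/mol.
ΔE = 4.74 − 1.07 = 3.67 kcal/mol; chair II is more stable.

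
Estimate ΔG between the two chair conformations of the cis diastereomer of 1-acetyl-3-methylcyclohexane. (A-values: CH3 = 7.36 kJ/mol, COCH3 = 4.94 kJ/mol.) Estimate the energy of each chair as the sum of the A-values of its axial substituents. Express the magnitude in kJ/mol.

12.30 kJ/mol

C1 and C3 have the same parity, so for the cis isomer the two substituents are e,e in one chair and a,a in the other.
Chair I (methyl axial, acetyl axial): E = 12.30 kJ/mol.
Chair II (methyl equatorial, acetyl equatorial): E = 0.00 kJ/mol.
ΔE = 12.30 − 0.00 = 12.30 kJ/mol; chair II is more stable.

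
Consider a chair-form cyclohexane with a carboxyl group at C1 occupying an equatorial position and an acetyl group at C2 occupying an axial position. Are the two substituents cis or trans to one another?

C1 and C2 have opposite parity, so their axial bonds point in opposite directions.
With opposite-parity carbons, two substituents on the same face are one axial and one equatorial; opposite faces give both axial or both equatorial.
Here the groups are equatorial/axial → same face → cis.

cis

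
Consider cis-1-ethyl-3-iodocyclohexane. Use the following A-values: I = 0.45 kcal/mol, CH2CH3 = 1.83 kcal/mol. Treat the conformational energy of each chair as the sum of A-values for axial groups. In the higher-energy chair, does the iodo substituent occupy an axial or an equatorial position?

C1 and C3 have the same parity, so for the cis isomer the two substituents are e,e in one chair and a,a in the other.
Chair I (iodo axial, ethyl axial): E = 2.28 kcal/mol.
Chair II (iodo equatorial, ethyl equatorial): E = 0.00 kcal/mol.
Chair I is the less stable (higher-energy) conformer, and in that chair the iodo group is axial.

axial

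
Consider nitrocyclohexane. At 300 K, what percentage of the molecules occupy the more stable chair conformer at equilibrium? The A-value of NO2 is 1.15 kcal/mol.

One chair has the nitro group axial (E = 1.15 kcal/mol) and the other has it equatorial (E = 0).
ΔG = 1.15 kcal/mol between the two chairs.
K = exp(ΔG/RT) with R = 1.987×10⁻³ kcal mol⁻¹ K⁻¹ and T = 300 K gives K ≈ 6.88.
Fraction in the lower-energy chair = K/(K+1) = 87.3%.

87.3%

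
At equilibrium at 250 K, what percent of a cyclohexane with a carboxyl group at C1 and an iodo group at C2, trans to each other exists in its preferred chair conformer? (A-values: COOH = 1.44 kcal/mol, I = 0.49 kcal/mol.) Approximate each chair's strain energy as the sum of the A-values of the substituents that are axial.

C1 and C2 have opposite parity, so for the trans isomer the two substituents are e,e in one chair and a,a in the other.
Chair I (carboxyl axial, iodo axial): E = 1.93 kcal/mol; chair II (carboxyl equatorial, iodo equatorial): E = 0.00 kcal/mol.
ΔG = 1.93 kcal/mol between the two chairs.
K = exp(ΔG/RT) with R = 1.987×10⁻³ kcal mol⁻¹ K⁻¹ and T = 250 K gives K ≈ 48.7.
Fraction in the lower-energy chair = K/(K+1) = 98.0%.

98.0%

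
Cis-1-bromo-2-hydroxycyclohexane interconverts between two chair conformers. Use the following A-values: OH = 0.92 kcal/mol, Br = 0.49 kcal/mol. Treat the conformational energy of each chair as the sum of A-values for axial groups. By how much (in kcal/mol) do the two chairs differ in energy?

C1 and C2 have opposite parity, so for the cis isomer the two substituents are one axial and one equatorial in each chair.
Chair I (hydroxyl axial, bromo equatorial): E = 0.92 kcal/mol.
Chair II (hydroxyl equatorial, bromo axial): E = 0.49 kcal/mol.
ΔE = 0.92 − 0.49 = 0.43 kcal/mol; chair II is more stable.

0.43 kcal/mol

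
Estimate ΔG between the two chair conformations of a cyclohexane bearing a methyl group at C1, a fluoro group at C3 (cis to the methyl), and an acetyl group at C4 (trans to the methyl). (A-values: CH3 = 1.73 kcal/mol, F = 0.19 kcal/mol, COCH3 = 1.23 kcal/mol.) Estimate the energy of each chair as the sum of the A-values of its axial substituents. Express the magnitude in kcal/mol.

3.15 kcal/mol

Chair I (methyl axial, fluoro axial, acetyl axial): E = 3.15 kcal/mol.
Chair II (methyl equatorial, fluoro equatorial, acetyl equatorial): E = 0.00 kcal/mol.
ΔE = 3.15 − 0.00 = 3.15 kcal/mol; chair II is more stable.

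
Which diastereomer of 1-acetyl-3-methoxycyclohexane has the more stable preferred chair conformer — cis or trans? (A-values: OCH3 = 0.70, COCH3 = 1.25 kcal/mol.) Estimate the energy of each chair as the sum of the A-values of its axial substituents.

At 1,3 positions (parity same): cis → (e,e or a,a); trans → (a,e or e,a).
Best chair for cis: E = 0.00 kcal/mol; best chair for trans: E = 0.70 kcal/mol.
The cis isomer is lower by 0.70 kcal/mol.

cis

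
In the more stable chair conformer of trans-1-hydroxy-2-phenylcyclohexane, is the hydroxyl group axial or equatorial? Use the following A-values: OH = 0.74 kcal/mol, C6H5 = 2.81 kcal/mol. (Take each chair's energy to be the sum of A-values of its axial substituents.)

C1 and C2 have opposite parity, so for the trans isomer the two substituents are e,e in one chair and a,a in the other.
Chair I (hydroxyl axial, phenyl axial): E = 3.55 kcal/mol.
Chair II (hydroxyl equatorial, phenyl equatorial): E = 0.00 kcal/mol.
Chair II is the more stable (lower-energy) conformer, and in that chair the hydroxyl group is equatorial.

equatorial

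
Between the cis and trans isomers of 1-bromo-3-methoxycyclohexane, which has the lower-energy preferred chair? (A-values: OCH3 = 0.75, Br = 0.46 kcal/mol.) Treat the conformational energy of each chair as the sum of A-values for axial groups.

cis

At 1,3 positions (parity same): cis → (e,e or a,a); trans → (a,e or e,a).
Best chair for cis: E = 0.00 kcal/mol; best chair for trans: E = 0.46 kcal/mol.
The cis isomer is lower by 0.46 kcal/mol.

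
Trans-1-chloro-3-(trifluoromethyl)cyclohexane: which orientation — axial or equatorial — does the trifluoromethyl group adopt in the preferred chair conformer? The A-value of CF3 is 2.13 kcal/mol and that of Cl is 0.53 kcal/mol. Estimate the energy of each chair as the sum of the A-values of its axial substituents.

C1 and C3 have the same parity, so for the trans isomer the two substituents are one axial and one equatorial in each chair.
Chair I (trifluoromethyl axial, chloro equatorial): E = 2.13 kcal/mol.
Chair II (trifluoromethyl equatorial, chloro axial): E = 0.53 kcal/mol.
Chair II is the more stable (lower-energy) conformer, and in that chair the trifluoromethyl group is equatorial.

equatorial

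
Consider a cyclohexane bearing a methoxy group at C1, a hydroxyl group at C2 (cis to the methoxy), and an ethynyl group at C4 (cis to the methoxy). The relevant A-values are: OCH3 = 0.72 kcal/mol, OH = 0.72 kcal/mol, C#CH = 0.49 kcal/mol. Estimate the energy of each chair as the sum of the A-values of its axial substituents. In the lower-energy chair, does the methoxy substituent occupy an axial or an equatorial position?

axial

Chair I (methoxy axial, hydroxyl equatorial, ethynyl equatorial): E = 0.72 kcal/mol.
Chair II (methoxy equatorial, hydroxyl axial, ethynyl axial): E = 1.21 kcal/mol.
Chair I is the more stable (lower-energy) conformer, and in that chair the methoxy group is axial.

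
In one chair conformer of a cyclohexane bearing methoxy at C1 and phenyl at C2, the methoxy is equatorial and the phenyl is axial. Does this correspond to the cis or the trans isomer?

C1 and C2 have opposite parity, so their axial bonds point in opposite directions.
With opposite-parity carbons, two substituents on the same face are one axial and one equatorial; opposite faces give both axial or both equatorial.
Here the groups are equatorial/axial → same face → cis.

cis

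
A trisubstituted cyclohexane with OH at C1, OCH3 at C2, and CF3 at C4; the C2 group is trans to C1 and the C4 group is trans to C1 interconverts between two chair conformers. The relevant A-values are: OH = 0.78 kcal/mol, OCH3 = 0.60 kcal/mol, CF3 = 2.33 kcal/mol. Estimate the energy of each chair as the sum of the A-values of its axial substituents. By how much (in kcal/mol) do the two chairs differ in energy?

Chair I (hydroxyl axial, methoxy axial, trifluoromethyl axial): E = 3.71 kcal/mol.
Chair II (hydroxyl equatorial, methoxy equatorial, trifluoromethyl equatorial): E = 0.00 kcal/mol.
ΔE = 3.71 − 0.00 = 3.71 kcal/mol; chair II is more stable.

3.71 kcal/mol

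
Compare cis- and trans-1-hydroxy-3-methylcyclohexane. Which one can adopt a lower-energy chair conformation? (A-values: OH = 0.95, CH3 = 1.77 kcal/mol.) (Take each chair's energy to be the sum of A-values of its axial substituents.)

At 1,3 positions (parity same): cis → (e,e or a,a); trans → (a,e or e,a).
Best chair for cis: E = 0.00 kcal/mol; best chair for trans: E = 0.95 kcal/mol.
The cis isomer is lower by 0.95 kcal/mol.

cis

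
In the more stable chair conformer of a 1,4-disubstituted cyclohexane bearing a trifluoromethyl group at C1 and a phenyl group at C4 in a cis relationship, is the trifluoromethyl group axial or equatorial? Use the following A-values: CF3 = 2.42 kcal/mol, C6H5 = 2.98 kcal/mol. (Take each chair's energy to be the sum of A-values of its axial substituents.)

C1 and C4 have opposite parity, so for the cis isomer the two substituents are one axial and one equatorial in each chair.
Chair I (trifluoromethyl axial, phenyl equatorial): E = 2.42 kcal/mol.
Chair II (trifluoromethyl equatorial, phenyl axial): E = 2.98 kcal/mol.
Chair I is the more stable (lower-energy) conformer, and in that chair the trifluoromethyl group is axial.

axial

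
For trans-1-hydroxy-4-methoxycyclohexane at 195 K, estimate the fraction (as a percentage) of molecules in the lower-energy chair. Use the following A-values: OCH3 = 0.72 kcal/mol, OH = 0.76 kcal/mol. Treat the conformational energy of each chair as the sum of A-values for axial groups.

97.9%

C1 and C4 have opposite parity, so for the trans isomer the two substituents are e,e in one chair and a,a in the other.
Chair I (methoxy axial, hydroxyl axial): E = 1.48 kcal/mol; chair II (methoxy equatorial, hydroxyl equatorial): E = 0.00 kcal/mol.
ΔG = 1.48 kcal/mol between the two chairs.
K = exp(ΔG/RT) with R = 1.987×10⁻³ kcal mol⁻¹ K⁻¹ and T = 195 K gives K ≈ 45.6.
Fraction in the lower-energy chair = K/(K+1) = 97.9%.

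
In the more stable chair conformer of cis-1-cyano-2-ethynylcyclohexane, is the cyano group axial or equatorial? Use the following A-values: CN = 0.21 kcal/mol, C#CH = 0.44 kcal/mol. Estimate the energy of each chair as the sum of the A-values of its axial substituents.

C1 and C2 have opposite parity, so for the cis isomer the two substituents are one axial and one equatorial in each chair.
Chair I (cyano axial, ethynyl equatorial): E = 0.21 kcal/mol.
Chair II (cyano equatorial, ethynyl axial): E = 0.44 kcal/mol.
Chair I is the more stable (lower-energy) conformer, and in that chair the cyano group is axial.

axial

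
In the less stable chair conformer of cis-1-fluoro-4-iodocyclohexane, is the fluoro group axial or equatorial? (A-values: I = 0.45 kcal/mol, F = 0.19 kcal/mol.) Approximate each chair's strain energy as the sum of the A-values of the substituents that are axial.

C1 and C4 have opposite parity, so for the cis isomer the two substituents are one axial and one equatorial in each chair.
Chair I (iodo axial, fluoro equatorial): E = 0.45 kcal/mol.
Chair II (iodo equatorial, fluoro axial): E = 0.19 kcal/mol.
Chair I is the less stable (higher-energy) conformer, and in that chair the fluoro group is equatorial.

equatorial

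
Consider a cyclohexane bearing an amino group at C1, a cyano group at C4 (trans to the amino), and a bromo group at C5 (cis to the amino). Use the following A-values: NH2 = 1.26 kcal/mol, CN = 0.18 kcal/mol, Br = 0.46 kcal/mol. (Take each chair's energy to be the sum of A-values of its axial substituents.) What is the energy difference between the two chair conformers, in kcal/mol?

1.90 kcal/mol

Chair I (amino axial, cyano axial, bromo axial): E = 1.90 kcal/mol.
Chair II (amino equatorial, cyano equatorial, bromo equatorial): E = 0.00 kcal/mol.
ΔE = 1.90 − 0.00 = 1.90 kcal/mol; chair II is more stable.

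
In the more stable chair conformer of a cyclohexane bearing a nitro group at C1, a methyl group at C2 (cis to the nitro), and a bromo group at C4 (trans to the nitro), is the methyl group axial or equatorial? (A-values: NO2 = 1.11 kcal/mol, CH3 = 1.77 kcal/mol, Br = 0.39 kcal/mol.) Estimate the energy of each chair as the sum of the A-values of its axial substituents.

Chair I (nitro axial, methyl equatorial, bromo axial): E = 1.50 kcal/mol.
Chair II (nitro equatorial, methyl axial, bromo equatorial): E = 1.77 kcal/mol.
Chair I is the more stable (lower-energy) conformer, and in that chair the methyl group is equatorial.

equatorial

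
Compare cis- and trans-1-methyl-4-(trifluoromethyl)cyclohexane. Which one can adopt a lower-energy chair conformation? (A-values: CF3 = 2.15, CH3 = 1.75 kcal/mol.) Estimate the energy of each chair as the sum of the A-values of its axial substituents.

trans

At 1,4 positions (parity opposite): cis → (a,e or e,a); trans → (e,e or a,a).
Best chair for cis: E = 1.75 kcal/mol; best chair for trans: E = 0.00 kcal/mol.
The trans isomer is lower by 1.75 kcal/mol.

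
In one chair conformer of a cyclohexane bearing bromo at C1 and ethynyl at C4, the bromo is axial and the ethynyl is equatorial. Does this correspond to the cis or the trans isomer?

C1 and C4 have opposite parity, so their axial bonds point in opposite directions.
With opposite-parity carbons, two substituents on the same face are one axial and one equatorial; opposite faces give both axial or both equatorial.
Here the groups are axial/equatorial → same face → cis.

cis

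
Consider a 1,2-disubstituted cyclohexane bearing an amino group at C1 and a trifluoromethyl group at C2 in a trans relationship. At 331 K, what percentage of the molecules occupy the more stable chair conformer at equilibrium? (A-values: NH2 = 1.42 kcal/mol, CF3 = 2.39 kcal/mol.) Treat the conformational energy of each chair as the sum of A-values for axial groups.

99.7%

C1 and C2 have opposite parity, so for the trans isomer the two substituents are e,e in one chair and a,a in the other.
Chair I (amino axial, trifluoromethyl axial): E = 3.81 kcal/mol; chair II (amino equatorial, trifluoromethyl equatorial): E = 0.00 kcal/mol.
ΔG = 3.81 kcal/mol between the two chairs.
K = exp(ΔG/RT) with R = 1.987×10⁻³ kcal mol⁻¹ K⁻¹ and T = 331 K gives K ≈ 328.
Fraction in the lower-energy chair = K/(K+1) = 99.7%.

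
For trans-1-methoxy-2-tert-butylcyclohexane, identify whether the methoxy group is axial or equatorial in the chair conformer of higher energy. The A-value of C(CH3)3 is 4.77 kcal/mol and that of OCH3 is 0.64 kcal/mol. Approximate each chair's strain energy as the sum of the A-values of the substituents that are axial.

axial

C1 and C2 have opposite parity, so for the trans isomer the two substituents are e,e in one chair and a,a in the other.
Chair I (tert-butyl axial, methoxy axial): E = 5.41 kcal/mol.
Chair II (tert-butyl equatorial, methoxy equatorial): E = 0.00 kcal/mol.
Chair I is the less stable (higher-energy) conformer, and in that chair the methoxy group is axial.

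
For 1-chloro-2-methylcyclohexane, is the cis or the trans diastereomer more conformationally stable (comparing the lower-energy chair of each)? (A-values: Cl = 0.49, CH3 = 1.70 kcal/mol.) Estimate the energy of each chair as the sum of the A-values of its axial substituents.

At 1,2 positions (parity opposite): cis → (a,e or e,a); trans → (e,e or a,a).
Best chair for cis: E = 0.49 kcal/mol; best chair for trans: E = 0.00 kcal/mol.
The trans isomer is lower by 0.49 kcal/mol.

trans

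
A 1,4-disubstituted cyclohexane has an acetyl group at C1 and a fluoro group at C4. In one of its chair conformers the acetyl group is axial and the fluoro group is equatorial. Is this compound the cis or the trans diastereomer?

C1 and C4 have opposite parity, so their axial bonds point in opposite directions.
With opposite-parity carbons, two substituents on the same face are one axial and one equatorial; opposite faces give both axial or both equatorial.
Here the groups are axial/equatorial → same face → cis.

cis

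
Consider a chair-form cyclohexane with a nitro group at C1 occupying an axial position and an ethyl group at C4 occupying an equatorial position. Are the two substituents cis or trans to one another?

cis

C1 and C4 have opposite parity, so their axial bonds point in opposite directions.
With opposite-parity carbons, two substituents on the same face are one axial and one equatorial; opposite faces give both axial or both equatorial.
Here the groups are axial/equatorial → same face → cis.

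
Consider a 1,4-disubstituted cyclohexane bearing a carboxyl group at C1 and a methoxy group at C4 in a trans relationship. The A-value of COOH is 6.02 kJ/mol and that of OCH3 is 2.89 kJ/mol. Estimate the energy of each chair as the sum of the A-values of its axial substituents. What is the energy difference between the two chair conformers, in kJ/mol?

8.91 kJ/mol

C1 and C4 have opposite parity, so for the trans isomer the two substituents are e,e in one chair and a,a in the other.
Chair I (carboxyl axial, methoxy axial): E = 8.91 kJ/mol.
Chair II (carboxyl equatorial, methoxy equatorial): E = 0.00 kJ/mol.
ΔE = 8.91 − 0.00 = 8.91 kJ/mol; chair II is more stable.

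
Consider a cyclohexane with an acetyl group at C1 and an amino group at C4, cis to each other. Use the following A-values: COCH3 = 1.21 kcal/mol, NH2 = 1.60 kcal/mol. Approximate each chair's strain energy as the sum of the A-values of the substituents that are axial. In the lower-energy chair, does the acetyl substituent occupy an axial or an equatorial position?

C1 and C4 have opposite parity, so for the cis isomer the two substituents are one axial and one equatorial in each chair.
Chair I (acetyl axial, amino equatorial): E = 1.21 kcal/mol.
Chair II (acetyl equatorial, amino axial): E = 1.60 kcal/mol.
Chair I is the more stable (lower-energy) conformer, and in that chair the acetyl group is axial.

axial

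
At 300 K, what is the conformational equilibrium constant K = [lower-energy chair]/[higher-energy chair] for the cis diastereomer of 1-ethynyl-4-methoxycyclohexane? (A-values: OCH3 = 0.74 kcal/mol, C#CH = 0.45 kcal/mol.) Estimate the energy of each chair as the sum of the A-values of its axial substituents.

K ≈ 1.63

C1 and C4 have opposite parity, so for the cis isomer the two substituents are one axial and one equatorial in each chair.
Chair I (methoxy axial, ethynyl equatorial): E = 0.74 kcal/mol; chair II (methoxy equatorial, ethynyl axial): E = 0.45 kcal/mol.
ΔG = 0.29 kcal/mol between the two chairs.
K = exp(ΔG/RT) with R = 1.987×10⁻³ kcal mol⁻¹ K⁻¹ and T = 300 K gives K ≈ 1.63.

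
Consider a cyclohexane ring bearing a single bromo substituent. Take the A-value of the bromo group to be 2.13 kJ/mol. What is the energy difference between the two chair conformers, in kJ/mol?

A monosubstituted cyclohexane has one chair with the bromo group axial (E = A = 2.13 kJ/mol) and one with it equatorial (E = 0).
ΔE = 2.13 − 0 = 2.13 kJ/mol.

2.13 kJ/mol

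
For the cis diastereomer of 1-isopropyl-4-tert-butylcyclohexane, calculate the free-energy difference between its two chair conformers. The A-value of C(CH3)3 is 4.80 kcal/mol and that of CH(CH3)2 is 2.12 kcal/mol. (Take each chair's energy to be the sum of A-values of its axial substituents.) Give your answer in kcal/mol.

C1 and C4 have opposite parity, so for the cis isomer the two substituents are one axial and one equatorial in each chair.
Chair I (tert-butyl axial, isopropyl equatorial): E = 4.80 kcal/mol.
Chair II (tert-butyl equatorial, isopropyl axial): E = 2.12 kcal/mol.
ΔE = 4.80 − 2.12 = 2.68 kcal/mol; chair II is more stable.

2.68 kcal/mol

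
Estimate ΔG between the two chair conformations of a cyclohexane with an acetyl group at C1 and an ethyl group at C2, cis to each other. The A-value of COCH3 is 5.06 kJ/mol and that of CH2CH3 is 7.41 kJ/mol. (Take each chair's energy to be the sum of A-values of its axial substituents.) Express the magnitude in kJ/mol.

C1 and C2 have opposite parity, so for the cis isomer the two substituents are one axial and one equatorial in each chair.
Chair I (acetyl axial, ethyl equatorial): E = 5.06 kJ/mol.
Chair II (acetyl equatorial, ethyl axial): E = 7.41 kJ/mol.
ΔE = 7.41 − 5.06 = 2.35 kJ/mol; chair I is more stable.

2.35 kJ/mol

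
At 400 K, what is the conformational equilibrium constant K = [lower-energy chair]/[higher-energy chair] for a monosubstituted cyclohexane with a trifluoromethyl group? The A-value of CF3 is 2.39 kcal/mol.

K ≈ 20.2

One chair has the trifluoromethyl group axial (E = 2.39 kcal/mol) and the other has it equatorial (E = 0).
ΔG = 2.39 kcal/mol between the two chairs.
K = exp(ΔG/RT) with R = 1.987×10⁻³ kcal mol⁻¹ K⁻¹ and T = 400 K gives K ≈ 20.2.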